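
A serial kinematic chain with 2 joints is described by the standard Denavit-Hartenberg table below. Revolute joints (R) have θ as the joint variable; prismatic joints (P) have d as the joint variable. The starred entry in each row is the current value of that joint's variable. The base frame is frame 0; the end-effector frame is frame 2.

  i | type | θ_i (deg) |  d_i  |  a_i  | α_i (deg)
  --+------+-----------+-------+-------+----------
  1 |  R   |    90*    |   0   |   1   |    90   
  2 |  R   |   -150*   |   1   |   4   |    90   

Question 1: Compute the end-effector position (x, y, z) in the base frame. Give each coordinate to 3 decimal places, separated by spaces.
1.000 -2.464 -2.000

after link 1: o_1 = (0.0000, 1.0000, 0.0000)
after link 2: o_2 = (1.0000, -2.4641, -2.0000)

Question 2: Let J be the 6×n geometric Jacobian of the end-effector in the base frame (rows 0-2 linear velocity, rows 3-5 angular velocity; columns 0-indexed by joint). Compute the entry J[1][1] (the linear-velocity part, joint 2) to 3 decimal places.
2.000

axis z_1 = (1.0000,-0.0000,0.0000); lever o_n−o_1 = (1.0000,-3.4641,-2.0000)
cross product → J_v[:, 1] = (0.0000,2.0000,-3.4641)
J_ω[:, 1] = z_1
entry J[1][1] = 2.0000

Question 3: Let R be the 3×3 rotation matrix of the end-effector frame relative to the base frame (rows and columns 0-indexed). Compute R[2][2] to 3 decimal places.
End-effector z-axis (col 2 of R) = (-0.0000,-0.5000,0.8660)
R[2][2] = 0.8660

0.866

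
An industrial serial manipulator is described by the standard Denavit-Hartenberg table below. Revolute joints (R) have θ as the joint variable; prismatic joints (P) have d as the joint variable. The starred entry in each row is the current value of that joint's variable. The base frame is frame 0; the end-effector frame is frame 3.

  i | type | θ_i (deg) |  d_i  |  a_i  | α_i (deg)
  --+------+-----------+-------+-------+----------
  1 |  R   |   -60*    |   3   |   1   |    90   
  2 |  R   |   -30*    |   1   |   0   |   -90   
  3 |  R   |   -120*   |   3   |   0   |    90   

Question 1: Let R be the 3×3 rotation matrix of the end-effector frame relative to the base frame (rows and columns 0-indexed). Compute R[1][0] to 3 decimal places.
End-effector x-axis (col 0 of R) = (-0.9665,-0.0580,0.2500)
R[1][0] = -0.0580

-0.058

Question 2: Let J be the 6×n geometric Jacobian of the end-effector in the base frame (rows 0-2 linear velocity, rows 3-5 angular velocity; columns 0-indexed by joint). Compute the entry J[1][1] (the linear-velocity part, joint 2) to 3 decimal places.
2.250

axis z_1 = (-0.8660,-0.5000,0.0000); lever o_n−o_1 = (-0.1160,-1.7990,2.5981)
cross product → J_v[:, 1] = (-1.2990,2.2500,1.5000)
J_ω[:, 1] = z_1
entry J[1][1] = 2.2500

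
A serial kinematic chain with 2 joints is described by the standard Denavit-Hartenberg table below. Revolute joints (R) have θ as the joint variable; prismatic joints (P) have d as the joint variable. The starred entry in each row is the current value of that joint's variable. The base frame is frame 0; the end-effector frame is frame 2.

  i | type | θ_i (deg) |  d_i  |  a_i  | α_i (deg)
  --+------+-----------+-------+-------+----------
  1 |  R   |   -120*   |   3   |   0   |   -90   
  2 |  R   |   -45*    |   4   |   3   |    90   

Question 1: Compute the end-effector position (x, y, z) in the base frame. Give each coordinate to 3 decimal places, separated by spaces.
2.403 -3.837 5.121

after link 1: o_1 = (0.0000, 0.0000, 3.0000)
after link 2: o_2 = (2.4034, -3.8371, 5.1213)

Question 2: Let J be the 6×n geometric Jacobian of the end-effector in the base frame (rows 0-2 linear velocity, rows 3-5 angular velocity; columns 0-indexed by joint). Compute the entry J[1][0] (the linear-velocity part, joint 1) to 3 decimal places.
2.403

axis z_0 = ẑ; lever o_n−o_0 = (2.4034,-3.8371,5.1213)
cross product → J_v[:, 0] = (3.8371,2.4034,-0.0000)
J_ω[:, 0] = z_0
entry J[1][0] = 2.4034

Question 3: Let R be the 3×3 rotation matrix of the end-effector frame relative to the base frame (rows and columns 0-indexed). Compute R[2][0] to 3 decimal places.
End-effector x-axis (col 0 of R) = (-0.3536,-0.6124,0.7071)
R[2][0] = 0.7071

0.707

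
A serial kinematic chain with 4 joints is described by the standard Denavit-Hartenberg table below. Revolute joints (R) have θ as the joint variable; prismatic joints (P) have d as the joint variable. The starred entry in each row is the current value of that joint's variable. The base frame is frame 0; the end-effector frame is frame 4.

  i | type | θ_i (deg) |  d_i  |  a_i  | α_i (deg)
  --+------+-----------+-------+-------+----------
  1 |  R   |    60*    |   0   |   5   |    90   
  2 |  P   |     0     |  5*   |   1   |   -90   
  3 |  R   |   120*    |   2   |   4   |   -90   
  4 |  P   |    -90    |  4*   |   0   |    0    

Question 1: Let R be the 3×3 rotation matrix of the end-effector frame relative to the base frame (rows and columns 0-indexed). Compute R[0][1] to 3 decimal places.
End-effector y-axis (col 1 of R) = (-1.0000,0.0000,-0.0000)
R[0][1] = -1.0000

-1.000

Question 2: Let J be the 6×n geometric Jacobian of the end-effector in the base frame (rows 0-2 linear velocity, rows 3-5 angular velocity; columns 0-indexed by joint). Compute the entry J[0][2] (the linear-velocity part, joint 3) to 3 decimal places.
4.000

axis z_2 = (0.0000,0.0000,1.0000); lever o_n−o_2 = (-4.0000,-4.0000,2.0000)
cross product → J_v[:, 2] = (4.0000,-4.0000,0.0000)
J_ω[:, 2] = z_2
entry J[0][2] = 4.0000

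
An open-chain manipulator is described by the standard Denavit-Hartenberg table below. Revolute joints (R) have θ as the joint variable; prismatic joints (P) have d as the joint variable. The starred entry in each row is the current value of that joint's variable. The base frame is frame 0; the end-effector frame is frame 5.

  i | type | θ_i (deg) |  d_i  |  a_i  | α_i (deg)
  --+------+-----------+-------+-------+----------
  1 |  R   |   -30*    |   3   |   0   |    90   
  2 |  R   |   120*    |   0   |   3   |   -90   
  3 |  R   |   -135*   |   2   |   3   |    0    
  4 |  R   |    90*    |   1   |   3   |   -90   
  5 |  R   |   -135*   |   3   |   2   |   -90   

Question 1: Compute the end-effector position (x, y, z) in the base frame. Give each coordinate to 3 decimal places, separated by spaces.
-5.656 1.971 4.362

after link 1: o_1 = (0.0000, 0.0000, 3.0000)
after link 2: o_2 = (-1.2990, 0.7500, 5.5981)
after link 3: o_3 = (-2.9411, -0.7514, 2.7610)
after link 4: o_4 = (-5.6704, -1.6252, 4.0981)
after link 5: o_5 = (-5.6559, 1.9706, 4.3621)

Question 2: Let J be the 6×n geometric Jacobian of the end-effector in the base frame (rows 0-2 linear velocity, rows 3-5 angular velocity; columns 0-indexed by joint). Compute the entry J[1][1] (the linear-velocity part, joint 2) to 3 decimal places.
axis z_1 = (-0.5000,-0.8660,0.0000); lever o_n−o_1 = (-5.6559,1.9706,1.3621)
cross product → J_v[:, 1] = (-1.1796,0.6810,-5.8835)
J_ω[:, 1] = z_1
entry J[1][1] = 0.6810

0.681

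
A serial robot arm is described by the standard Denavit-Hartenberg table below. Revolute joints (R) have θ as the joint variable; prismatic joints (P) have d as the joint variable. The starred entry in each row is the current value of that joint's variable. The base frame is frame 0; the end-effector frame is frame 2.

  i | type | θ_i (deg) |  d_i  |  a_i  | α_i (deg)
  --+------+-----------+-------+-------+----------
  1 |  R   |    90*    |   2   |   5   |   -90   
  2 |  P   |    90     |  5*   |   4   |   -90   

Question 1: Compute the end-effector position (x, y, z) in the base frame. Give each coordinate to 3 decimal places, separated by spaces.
-5.000 5.000 -2.000

after link 1: o_1 = (0.0000, 5.0000, 2.0000)
after link 2: o_2 = (-5.0000, 5.0000, -2.0000)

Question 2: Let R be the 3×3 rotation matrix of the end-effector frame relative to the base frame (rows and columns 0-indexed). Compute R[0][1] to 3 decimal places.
1.000

End-effector y-axis (col 1 of R) = (1.0000,-0.0000,-0.0000)
R[0][1] = 1.0000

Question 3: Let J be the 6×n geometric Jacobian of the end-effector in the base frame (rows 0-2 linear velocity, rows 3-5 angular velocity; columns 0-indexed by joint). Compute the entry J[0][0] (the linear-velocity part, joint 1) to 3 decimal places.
-5.000

axis z_0 = ẑ; lever o_n−o_0 = (-5.0000,5.0000,-2.0000)
cross product → J_v[:, 0] = (-5.0000,-5.0000,0.0000)
J_ω[:, 0] = z_0
entry J[0][0] = -5.0000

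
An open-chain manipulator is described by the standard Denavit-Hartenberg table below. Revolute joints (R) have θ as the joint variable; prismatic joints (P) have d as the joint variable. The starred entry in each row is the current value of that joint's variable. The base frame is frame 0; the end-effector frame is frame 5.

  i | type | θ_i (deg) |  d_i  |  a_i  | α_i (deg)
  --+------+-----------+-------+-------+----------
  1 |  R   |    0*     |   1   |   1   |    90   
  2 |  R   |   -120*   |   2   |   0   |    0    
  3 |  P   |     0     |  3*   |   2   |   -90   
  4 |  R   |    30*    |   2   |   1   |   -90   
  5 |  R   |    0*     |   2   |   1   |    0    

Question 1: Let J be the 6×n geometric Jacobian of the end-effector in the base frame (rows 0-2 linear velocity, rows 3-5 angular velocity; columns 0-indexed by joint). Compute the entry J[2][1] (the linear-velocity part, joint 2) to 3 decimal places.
0.366

axis z_1 = (0.0000,-1.0000,0.0000); lever o_n−o_1 = (0.3660,-2.2679,-3.3660)
cross product → J_v[:, 1] = (3.3660,0.0000,0.3660)
J_ω[:, 1] = z_1
entry J[2][1] = 0.3660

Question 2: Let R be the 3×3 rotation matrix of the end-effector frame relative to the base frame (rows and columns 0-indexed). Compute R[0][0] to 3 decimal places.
-0.433

End-effector x-axis (col 0 of R) = (-0.4330,0.5000,-0.7500)
R[0][0] = -0.4330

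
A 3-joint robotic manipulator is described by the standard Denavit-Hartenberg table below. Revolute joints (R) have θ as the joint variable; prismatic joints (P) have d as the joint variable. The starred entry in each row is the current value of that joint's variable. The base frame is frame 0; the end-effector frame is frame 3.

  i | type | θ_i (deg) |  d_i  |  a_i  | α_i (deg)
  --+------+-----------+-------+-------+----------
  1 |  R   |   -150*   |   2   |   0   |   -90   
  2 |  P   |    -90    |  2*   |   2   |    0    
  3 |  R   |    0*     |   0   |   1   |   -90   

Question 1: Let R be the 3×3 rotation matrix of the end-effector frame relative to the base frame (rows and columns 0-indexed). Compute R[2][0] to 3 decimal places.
End-effector x-axis (col 0 of R) = (-0.0000,0.0000,1.0000)
R[2][0] = 1.0000

1.000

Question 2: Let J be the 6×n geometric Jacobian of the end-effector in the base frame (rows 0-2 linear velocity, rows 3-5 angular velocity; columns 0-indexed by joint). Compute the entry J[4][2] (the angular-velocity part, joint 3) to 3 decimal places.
-0.866

axis z_2 = (0.5000,-0.8660,0.0000); lever o_n−o_2 = (-0.0000,0.0000,1.0000)
cross product → J_v[:, 2] = (-0.8660,-0.5000,-0.0000)
J_ω[:, 2] = z_2
entry J[4][2] = -0.8660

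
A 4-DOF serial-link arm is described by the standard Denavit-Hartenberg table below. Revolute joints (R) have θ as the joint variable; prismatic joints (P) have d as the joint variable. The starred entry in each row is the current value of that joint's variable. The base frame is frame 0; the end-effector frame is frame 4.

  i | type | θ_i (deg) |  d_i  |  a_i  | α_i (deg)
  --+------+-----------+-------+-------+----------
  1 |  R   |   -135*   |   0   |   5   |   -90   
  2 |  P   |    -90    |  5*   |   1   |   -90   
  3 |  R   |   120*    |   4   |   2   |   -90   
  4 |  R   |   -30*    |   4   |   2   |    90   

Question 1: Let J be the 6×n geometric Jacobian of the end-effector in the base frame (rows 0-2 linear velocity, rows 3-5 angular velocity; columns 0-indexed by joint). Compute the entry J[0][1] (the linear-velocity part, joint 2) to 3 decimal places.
0.707

prismatic axis z_1 = (0.7071,-0.7071,0.0000)
J_v[:, 1] = z_1; J_ω[:, 1] = (0,0,0)
entry J[0][1] = 0.7071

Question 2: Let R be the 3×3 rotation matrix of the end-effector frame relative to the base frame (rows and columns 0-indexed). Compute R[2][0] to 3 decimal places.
End-effector x-axis (col 0 of R) = (-0.8839,0.1768,-0.4330)
R[2][0] = -0.4330

-0.433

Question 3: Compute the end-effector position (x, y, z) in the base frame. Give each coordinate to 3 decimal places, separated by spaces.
-4.407 -9.735 -4.330

after link 1: o_1 = (-3.5355, -3.5355, 0.0000)
after link 2: o_2 = (0.0000, -7.0711, 1.0000)
after link 3: o_3 = (-4.0532, -8.6748, 0.0000)
after link 4: o_4 = (-4.4067, -9.7354, -4.3301)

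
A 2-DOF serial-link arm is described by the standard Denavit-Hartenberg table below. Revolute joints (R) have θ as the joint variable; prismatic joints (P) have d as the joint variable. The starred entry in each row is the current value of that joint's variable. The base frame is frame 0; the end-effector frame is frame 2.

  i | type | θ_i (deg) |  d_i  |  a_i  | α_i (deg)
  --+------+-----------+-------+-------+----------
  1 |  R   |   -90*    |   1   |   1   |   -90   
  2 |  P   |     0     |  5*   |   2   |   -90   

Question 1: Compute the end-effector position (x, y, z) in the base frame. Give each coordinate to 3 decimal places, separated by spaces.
after link 1: o_1 = (0.0000, -1.0000, 1.0000)
after link 2: o_2 = (5.0000, -3.0000, 1.0000)

5.000 -3.000 1.000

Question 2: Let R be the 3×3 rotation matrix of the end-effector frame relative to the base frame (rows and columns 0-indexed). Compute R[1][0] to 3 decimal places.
End-effector x-axis (col 0 of R) = (0.0000,-1.0000,0.0000)
R[1][0] = -1.0000

-1.000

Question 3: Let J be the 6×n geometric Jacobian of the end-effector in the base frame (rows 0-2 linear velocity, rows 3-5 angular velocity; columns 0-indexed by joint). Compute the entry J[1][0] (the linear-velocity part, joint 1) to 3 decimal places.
axis z_0 = ẑ; lever o_n−o_0 = (5.0000,-3.0000,1.0000)
cross product → J_v[:, 0] = (3.0000,5.0000,-0.0000)
J_ω[:, 0] = z_0
entry J[1][0] = 5.0000

5.000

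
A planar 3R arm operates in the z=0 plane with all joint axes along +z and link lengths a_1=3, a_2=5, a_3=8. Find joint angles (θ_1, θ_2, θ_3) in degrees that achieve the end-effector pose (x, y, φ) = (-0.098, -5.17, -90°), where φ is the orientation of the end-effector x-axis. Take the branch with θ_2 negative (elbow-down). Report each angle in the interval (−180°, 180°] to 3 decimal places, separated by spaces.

wrist centre = target − a_3·(cos φ, sin φ) = (-0.0980, 2.8300)
cos θ_2 = (8.0185−3²−5²)/(2·3·5) = -0.8660; θ_2 = -150.0028° (elbow-down)
β = atan2(2.8300,-0.0980) = 91.9833°; ψ = atan2(-2.4998,-1.3302) = -118.0194°
θ_1 = β − ψ = 210.0027°
θ_3 = φ − θ_1 − θ_2 = -149.9999° (wrapped to (-180°,180°])

-149.997 -150.003 -150.000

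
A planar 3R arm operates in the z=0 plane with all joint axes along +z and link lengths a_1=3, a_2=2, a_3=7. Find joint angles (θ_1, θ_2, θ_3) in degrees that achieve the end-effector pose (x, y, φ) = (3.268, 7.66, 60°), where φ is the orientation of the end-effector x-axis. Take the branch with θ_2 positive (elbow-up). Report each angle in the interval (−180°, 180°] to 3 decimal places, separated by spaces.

wrist centre = target − a_3·(cos φ, sin φ) = (-0.2320, 1.5978)
cos θ_2 = (2.6069−3²−2²)/(2·3·2) = -0.8661; θ_2 = 150.0080° (elbow-up)
β = atan2(1.5978,-0.2320) = 98.2615°; ψ = atan2(0.9998,1.2678) = 38.2583°
θ_1 = β − ψ = 60.0032°
θ_3 = φ − θ_1 − θ_2 = -150.0112° (wrapped to (-180°,180°])

60.003 150.008 -150.011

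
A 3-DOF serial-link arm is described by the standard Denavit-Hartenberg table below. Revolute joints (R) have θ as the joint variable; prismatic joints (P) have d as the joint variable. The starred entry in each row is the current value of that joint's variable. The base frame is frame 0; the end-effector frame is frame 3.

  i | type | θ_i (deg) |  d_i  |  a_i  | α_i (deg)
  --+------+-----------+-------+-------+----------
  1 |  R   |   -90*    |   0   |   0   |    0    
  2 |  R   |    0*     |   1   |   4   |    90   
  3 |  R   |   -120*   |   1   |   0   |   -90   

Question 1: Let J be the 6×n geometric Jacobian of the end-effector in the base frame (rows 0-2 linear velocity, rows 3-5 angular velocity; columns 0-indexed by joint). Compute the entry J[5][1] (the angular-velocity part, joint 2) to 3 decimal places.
axis z_1 = (0.0000,0.0000,1.0000); lever o_n−o_1 = (-1.0000,-4.0000,1.0000)
cross product → J_v[:, 1] = (4.0000,-1.0000,0.0000)
J_ω[:, 1] = z_1
entry J[5][1] = 1.0000

1.000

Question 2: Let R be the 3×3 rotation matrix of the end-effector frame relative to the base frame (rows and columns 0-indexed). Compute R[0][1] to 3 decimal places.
End-effector y-axis (col 1 of R) = (1.0000,0.0000,-0.0000)
R[0][1] = 1.0000

1.000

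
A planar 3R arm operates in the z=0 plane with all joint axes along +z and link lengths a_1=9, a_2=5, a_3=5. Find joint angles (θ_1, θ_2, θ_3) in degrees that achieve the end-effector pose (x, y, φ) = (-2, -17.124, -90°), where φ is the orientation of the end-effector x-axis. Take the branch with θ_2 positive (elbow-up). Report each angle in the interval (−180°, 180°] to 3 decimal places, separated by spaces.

-120.002 60.006 -30.004

wrist centre = target − a_3·(cos φ, sin φ) = (-2.0000, -12.1240)
cos θ_2 = (150.9914−9²−5²)/(2·9·5) = 0.4999; θ_2 = 60.0063° (elbow-up)
β = atan2(-12.1240,-2.0000) = -99.3673°; ψ = atan2(4.3304,11.4995) = 20.6350°
θ_1 = β − ψ = -120.0023°
θ_3 = φ − θ_1 − θ_2 = -30.0041° (wrapped to (-180°,180°])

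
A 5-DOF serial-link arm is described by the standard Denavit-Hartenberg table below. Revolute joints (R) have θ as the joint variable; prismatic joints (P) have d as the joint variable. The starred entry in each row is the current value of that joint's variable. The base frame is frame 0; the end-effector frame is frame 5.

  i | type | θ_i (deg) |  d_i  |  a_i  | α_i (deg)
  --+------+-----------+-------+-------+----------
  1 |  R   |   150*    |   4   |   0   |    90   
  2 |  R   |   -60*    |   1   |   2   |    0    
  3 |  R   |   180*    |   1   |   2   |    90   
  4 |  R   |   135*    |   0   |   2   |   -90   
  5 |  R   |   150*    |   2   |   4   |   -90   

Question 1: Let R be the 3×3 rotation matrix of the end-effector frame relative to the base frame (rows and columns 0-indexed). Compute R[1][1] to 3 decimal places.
End-effector y-axis (col 1 of R) = (0.6597,0.4356,0.6124)
R[1][1] = 0.4356

0.436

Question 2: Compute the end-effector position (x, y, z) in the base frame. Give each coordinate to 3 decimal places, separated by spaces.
after link 1: o_1 = (0.0000, 0.0000, 4.0000)
after link 2: o_2 = (-0.3660, 1.3660, 2.2679)
after link 3: o_3 = (1.0000, 1.7321, 4.0000)
after link 4: o_4 = (1.0947, 3.3103, 2.7753)
after link 5: o_5 = (1.1112, -1.1606, 2.6718)

1.111 -1.161 2.672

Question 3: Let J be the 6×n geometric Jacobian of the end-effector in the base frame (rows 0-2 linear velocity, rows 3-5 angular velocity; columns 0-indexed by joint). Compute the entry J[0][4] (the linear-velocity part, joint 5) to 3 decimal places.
axis z_4 = (-0.6597,-0.4356,-0.6124); lever o_n−o_4 = (0.0164,-4.4709,-0.1034)
cross product → J_v[:, 4] = (-2.6928,-0.0783,2.9568)
J_ω[:, 4] = z_4
entry J[0][4] = -2.6928

-2.693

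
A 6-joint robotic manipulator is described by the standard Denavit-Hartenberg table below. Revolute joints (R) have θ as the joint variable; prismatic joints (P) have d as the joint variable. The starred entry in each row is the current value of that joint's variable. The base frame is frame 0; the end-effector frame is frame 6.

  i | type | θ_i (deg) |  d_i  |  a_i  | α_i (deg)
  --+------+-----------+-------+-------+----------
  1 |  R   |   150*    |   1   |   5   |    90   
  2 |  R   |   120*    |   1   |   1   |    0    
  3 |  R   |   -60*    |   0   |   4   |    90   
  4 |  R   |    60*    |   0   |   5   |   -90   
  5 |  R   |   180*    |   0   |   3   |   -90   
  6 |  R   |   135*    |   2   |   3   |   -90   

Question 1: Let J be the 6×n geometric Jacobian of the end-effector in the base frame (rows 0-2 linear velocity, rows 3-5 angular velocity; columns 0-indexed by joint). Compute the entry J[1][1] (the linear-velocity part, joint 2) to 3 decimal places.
-3.353

axis z_1 = (0.5000,0.8660,0.0000); lever o_n−o_1 = (-2.7326,5.6289,6.7057)
cross product → J_v[:, 1] = (5.8073,-3.3529,5.1809)
J_ω[:, 1] = z_1
entry J[1][1] = -3.3529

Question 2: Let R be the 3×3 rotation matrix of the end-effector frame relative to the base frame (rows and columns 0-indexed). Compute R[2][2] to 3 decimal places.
End-effector z-axis (col 2 of R) = (0.5950,0.7718,-0.2241)
R[2][2] = -0.2241

-0.224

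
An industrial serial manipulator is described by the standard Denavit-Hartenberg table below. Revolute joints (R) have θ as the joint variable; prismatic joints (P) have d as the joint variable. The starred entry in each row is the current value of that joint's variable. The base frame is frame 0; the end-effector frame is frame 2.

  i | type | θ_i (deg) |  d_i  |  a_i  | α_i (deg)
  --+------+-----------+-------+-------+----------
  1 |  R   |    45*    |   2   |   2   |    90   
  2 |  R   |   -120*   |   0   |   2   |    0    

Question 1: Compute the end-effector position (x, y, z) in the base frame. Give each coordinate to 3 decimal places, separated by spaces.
0.707 0.707 0.268

after link 1: o_1 = (1.4142, 1.4142, 2.0000)
after link 2: o_2 = (0.7071, 0.7071, 0.2679)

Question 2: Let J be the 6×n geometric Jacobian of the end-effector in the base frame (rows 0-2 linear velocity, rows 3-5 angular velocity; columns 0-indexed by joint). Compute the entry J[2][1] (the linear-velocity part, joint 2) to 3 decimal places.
axis z_1 = (0.7071,-0.7071,0.0000); lever o_n−o_1 = (-0.7071,-0.7071,-1.7321)
cross product → J_v[:, 1] = (1.2247,1.2247,-1.0000)
J_ω[:, 1] = z_1
entry J[2][1] = -1.0000

-1.000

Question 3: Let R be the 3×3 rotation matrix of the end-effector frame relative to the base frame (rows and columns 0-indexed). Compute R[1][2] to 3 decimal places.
-0.707

End-effector z-axis (col 2 of R) = (0.7071,-0.7071,0.0000)
R[1][2] = -0.7071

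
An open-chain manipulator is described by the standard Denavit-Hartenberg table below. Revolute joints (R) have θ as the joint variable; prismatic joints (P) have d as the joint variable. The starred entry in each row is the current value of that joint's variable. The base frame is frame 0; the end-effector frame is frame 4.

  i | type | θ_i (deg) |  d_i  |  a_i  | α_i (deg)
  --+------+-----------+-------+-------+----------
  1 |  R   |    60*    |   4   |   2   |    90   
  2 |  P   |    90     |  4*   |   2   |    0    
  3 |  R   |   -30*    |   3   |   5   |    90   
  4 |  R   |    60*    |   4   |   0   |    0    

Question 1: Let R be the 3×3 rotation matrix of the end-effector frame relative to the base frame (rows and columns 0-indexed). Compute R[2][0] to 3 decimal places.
0.433

End-effector x-axis (col 0 of R) = (0.8750,-0.2165,0.4330)
R[2][0] = 0.4330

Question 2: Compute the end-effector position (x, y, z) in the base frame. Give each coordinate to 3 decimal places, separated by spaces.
after link 1: o_1 = (1.0000, 1.7321, 4.0000)
after link 2: o_2 = (4.4641, -0.2679, 6.0000)
after link 3: o_3 = (8.3122, 0.3971, 10.3301)
after link 4: o_4 = (10.0442, 3.3971, 8.3301)

10.044 3.397 8.330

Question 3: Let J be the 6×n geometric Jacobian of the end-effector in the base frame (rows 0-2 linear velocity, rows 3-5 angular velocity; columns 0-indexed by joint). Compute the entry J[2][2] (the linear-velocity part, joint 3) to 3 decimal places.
5.964

axis z_2 = (0.8660,-0.5000,0.0000); lever o_n−o_2 = (5.5801,3.6651,2.3301)
cross product → J_v[:, 2] = (-1.1651,-2.0179,5.9641)
J_ω[:, 2] = z_2
entry J[2][2] = 5.9641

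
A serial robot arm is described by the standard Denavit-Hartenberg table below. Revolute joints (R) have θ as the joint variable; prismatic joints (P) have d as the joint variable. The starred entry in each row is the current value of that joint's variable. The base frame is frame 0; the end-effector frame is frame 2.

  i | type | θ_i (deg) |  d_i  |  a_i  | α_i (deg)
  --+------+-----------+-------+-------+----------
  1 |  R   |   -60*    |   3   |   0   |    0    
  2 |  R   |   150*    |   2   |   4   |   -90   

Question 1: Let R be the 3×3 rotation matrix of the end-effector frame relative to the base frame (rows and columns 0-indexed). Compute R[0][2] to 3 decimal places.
-1.000

End-effector z-axis (col 2 of R) = (-1.0000,-0.0000,0.0000)
R[0][2] = -1.0000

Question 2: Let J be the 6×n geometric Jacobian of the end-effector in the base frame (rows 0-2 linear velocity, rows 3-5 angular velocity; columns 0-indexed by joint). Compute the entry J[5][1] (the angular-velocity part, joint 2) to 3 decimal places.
axis z_1 = (0.0000,0.0000,1.0000); lever o_n−o_1 = (-0.0000,4.0000,2.0000)
cross product → J_v[:, 1] = (-4.0000,-0.0000,0.0000)
J_ω[:, 1] = z_1
entry J[5][1] = 1.0000

1.000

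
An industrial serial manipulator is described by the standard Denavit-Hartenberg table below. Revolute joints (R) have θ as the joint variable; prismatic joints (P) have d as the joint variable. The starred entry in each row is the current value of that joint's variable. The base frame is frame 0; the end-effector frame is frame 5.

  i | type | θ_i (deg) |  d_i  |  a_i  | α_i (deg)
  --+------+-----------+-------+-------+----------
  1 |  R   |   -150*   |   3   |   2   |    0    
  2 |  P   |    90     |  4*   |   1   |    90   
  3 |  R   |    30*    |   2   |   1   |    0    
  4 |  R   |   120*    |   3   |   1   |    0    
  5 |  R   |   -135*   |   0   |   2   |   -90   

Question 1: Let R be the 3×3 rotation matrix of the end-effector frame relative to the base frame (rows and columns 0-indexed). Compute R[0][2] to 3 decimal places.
-0.129

End-effector z-axis (col 2 of R) = (-0.1294,0.2241,0.9659)
R[0][2] = -0.1294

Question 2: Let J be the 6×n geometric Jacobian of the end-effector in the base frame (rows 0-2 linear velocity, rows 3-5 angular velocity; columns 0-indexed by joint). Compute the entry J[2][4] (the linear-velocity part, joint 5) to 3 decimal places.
axis z_4 = (-0.8660,-0.5000,0.0000); lever o_n−o_4 = (0.9659,-1.6730,0.5176)
cross product → J_v[:, 4] = (-0.2588,0.4483,1.9319)
J_ω[:, 4] = z_4
entry J[2][4] = 1.9319

1.932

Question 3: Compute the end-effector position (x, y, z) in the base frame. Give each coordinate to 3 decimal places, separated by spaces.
after link 1: o_1 = (-1.7321, -1.0000, 3.0000)
after link 2: o_2 = (-1.2321, -1.8660, 7.0000)
after link 3: o_3 = (-2.5311, -3.6160, 7.5000)
after link 4: o_4 = (-5.5622, -4.3660, 8.0000)
after link 5: o_5 = (-4.5963, -6.0391, 8.5176)

-4.596 -6.039 8.518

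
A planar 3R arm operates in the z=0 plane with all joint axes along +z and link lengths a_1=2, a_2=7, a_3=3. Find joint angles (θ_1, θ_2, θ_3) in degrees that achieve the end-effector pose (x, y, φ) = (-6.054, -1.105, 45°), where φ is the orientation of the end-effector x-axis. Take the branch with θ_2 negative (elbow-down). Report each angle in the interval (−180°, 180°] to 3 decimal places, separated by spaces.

-134.985 -30.015 -150.000

wrist centre = target − a_3·(cos φ, sin φ) = (-8.1753, -3.2263)
cos θ_2 = (77.2450−2²−7²)/(2·2·7) = 0.8659; θ_2 = -30.0152° (elbow-down)
β = atan2(-3.2263,-8.1753) = -158.4638°; ψ = atan2(-3.5016,8.0613) = -23.4789°
θ_1 = β − ψ = -134.9848°
θ_3 = φ − θ_1 − θ_2 = -150.0000° (wrapped to (-180°,180°])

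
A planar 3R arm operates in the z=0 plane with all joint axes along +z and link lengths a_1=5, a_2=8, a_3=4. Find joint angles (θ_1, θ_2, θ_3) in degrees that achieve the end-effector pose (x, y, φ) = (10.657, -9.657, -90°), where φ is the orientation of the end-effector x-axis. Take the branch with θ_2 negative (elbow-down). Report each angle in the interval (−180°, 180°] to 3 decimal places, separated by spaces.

-0.003 -44.995 -45.001

wrist centre = target − a_3·(cos φ, sin φ) = (10.6570, -5.6570)
cos θ_2 = (145.5733−5²−8²)/(2·5·8) = 0.7072; θ_2 = -44.9952° (elbow-down)
β = atan2(-5.6570,10.6570) = -27.9605°; ψ = atan2(-5.6564,10.6573) = -27.9571°
θ_1 = β − ψ = -0.0033°
θ_3 = φ − θ_1 − θ_2 = -45.0015° (wrapped to (-180°,180°])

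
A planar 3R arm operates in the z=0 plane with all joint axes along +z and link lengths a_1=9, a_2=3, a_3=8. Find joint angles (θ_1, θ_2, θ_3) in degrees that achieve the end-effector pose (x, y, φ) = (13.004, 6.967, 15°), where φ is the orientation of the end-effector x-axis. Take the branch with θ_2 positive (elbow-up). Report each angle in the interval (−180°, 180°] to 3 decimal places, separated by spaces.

25.720 134.998 -145.718

wrist centre = target − a_3·(cos φ, sin φ) = (5.2766, 4.8964)
cos θ_2 = (51.8176−9²−3²)/(2·9·3) = -0.7071; θ_2 = 134.9979° (elbow-up)
β = atan2(4.8964,5.2766) = 42.8600°; ψ = atan2(2.1214,6.8788) = 17.1397°
θ_1 = β − ψ = 25.7203°
θ_3 = φ − θ_1 − θ_2 = -145.7182° (wrapped to (-180°,180°])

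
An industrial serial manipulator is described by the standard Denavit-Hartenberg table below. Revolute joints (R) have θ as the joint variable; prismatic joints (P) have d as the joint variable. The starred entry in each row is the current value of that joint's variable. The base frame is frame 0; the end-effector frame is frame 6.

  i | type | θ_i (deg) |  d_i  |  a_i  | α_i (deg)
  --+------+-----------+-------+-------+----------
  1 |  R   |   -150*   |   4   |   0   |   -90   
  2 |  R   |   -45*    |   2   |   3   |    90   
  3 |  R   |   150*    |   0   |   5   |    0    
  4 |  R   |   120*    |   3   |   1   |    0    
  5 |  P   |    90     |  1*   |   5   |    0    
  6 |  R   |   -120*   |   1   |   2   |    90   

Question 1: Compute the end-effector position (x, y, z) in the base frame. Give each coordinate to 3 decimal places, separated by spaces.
after link 1: o_1 = (0.0000, 0.0000, 4.0000)
after link 2: o_2 = (-0.8371, -2.7927, 6.1213)
after link 3: o_3 = (3.0645, -3.4268, 3.0595)
after link 4: o_4 = (4.4017, -1.5002, 5.1808)
after link 5: o_5 = (1.9522, -2.9144, 9.4234)
after link 6: o_6 = (2.3109, -0.7073, 9.4234)

2.311 -0.707 9.423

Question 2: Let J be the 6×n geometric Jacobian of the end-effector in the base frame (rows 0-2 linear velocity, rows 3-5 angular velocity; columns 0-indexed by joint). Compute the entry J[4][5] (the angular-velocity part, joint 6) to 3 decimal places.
0.354

axis z_5 = (0.6124,0.3536,0.7071); lever o_n−o_5 = (0.3587,2.2071,0.0000)
cross product → J_v[:, 5] = (-1.5607,0.2537,1.2247)
J_ω[:, 5] = z_5
entry J[4][5] = 0.3536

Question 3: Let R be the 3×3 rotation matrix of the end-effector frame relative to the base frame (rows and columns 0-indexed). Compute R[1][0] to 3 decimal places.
0.927

End-effector x-axis (col 0 of R) = (-0.1268,0.9268,-0.3536)
R[1][0] = 0.9268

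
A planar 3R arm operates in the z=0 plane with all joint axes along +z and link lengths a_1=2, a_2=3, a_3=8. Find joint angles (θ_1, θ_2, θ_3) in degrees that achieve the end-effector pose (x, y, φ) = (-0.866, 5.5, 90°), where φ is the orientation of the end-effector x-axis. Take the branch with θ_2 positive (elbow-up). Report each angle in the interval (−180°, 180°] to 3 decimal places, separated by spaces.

171.787 120.000 158.213

wrist centre = target − a_3·(cos φ, sin φ) = (-0.8660, -2.5000)
cos θ_2 = (7.0000−2²−3²)/(2·2·3) = -0.5000; θ_2 = 120.0002° (elbow-up)
β = atan2(-2.5000,-0.8660) = -109.1061°; ψ = atan2(2.5981,0.5000) = 79.1068°
θ_1 = β − ψ = -188.2129°
θ_3 = φ − θ_1 − θ_2 = 158.2127° (wrapped to (-180°,180°])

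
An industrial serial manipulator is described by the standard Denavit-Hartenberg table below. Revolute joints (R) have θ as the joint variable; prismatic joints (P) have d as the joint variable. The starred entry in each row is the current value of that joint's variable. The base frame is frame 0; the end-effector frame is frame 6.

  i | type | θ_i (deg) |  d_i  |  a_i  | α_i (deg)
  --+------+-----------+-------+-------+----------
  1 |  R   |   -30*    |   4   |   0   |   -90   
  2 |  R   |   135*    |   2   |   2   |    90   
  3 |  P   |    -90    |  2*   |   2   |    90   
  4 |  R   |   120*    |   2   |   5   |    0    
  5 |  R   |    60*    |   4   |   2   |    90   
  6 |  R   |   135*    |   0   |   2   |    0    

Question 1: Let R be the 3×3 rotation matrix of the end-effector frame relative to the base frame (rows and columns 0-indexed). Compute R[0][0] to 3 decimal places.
0.079

End-effector x-axis (col 0 of R) = (0.0795,-0.8624,0.5000)
R[0][0] = 0.0795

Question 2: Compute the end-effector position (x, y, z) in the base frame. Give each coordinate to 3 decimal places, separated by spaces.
after link 1: o_1 = (0.0000, 0.0000, 4.0000)
after link 2: o_2 = (-0.2247, 2.4392, 2.5858)
after link 3: o_3 = (0.0000, 0.0000, 1.1716)
after link 4: o_4 = (5.1264, -0.0730, -0.4761)
after link 5: o_5 = (8.5759, 0.2449, 2.3524)
after link 6: o_6 = (8.7348, -1.4799, 3.3524)

8.735 -1.480 3.352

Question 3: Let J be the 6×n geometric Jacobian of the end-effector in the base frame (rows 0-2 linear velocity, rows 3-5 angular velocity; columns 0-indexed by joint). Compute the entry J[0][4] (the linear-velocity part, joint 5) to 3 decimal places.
axis z_4 = (0.6124,-0.3536,0.7071); lever o_n−o_4 = (3.6084,-1.4069,3.8284)
cross product → J_v[:, 4] = (-0.3587,0.2071,0.4142)
J_ω[:, 4] = z_4
entry J[0][4] = -0.3587

-0.359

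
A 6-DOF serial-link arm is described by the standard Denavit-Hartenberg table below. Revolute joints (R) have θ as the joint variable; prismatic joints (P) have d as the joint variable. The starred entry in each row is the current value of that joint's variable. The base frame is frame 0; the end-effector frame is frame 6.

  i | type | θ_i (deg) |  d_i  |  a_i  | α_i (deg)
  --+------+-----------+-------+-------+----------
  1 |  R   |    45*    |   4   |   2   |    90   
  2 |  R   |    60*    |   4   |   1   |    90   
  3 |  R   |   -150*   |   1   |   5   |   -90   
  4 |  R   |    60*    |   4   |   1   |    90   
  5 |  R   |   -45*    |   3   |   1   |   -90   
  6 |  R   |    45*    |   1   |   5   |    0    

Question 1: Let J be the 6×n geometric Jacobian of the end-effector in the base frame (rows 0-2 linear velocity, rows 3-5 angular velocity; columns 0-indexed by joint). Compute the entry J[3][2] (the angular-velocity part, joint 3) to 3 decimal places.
0.612

axis z_2 = (0.6124,0.6124,-0.5000); lever o_n−o_2 = (-7.4249,-0.6428,-2.8337)
cross product → J_v[:, 2] = (-2.0567,5.4477,4.1532)
J_ω[:, 2] = z_2
entry J[3][2] = 0.6124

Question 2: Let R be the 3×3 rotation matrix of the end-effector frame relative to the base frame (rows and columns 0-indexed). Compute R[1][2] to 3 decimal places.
End-effector z-axis (col 2 of R) = (-0.9163,0.1998,0.3472)
R[1][2] = 0.1998

0.200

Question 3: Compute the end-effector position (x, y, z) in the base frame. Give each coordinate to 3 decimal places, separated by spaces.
-2.829 -1.703 2.032

after link 1: o_1 = (1.4142, 1.4142, 4.0000)
after link 2: o_2 = (4.5962, -1.0607, 4.8660)
after link 3: o_3 = (1.9099, -0.2115, 0.6160)
after link 4: o_4 = (-0.6927, 2.4385, 2.4061)
after link 5: o_5 = (-1.7884, 2.5639, -0.5576)
after link 6: o_6 = (-2.8287, -1.7034, 2.0324)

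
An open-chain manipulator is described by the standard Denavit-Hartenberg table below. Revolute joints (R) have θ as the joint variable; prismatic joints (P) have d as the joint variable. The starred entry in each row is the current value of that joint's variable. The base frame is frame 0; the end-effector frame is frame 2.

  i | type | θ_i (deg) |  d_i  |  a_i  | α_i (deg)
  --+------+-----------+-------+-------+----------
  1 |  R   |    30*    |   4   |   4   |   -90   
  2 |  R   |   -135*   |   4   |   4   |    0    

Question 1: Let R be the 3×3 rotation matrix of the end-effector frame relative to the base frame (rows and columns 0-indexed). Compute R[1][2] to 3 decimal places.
End-effector z-axis (col 2 of R) = (-0.5000,0.8660,0.0000)
R[1][2] = 0.8660

0.866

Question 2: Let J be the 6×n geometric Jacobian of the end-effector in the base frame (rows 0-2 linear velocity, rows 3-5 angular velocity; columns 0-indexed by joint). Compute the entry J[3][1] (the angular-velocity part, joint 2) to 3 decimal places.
-0.500

axis z_1 = (-0.5000,0.8660,0.0000); lever o_n−o_1 = (-4.4495,2.0499,2.8284)
cross product → J_v[:, 1] = (2.4495,1.4142,2.8284)
J_ω[:, 1] = z_1
entry J[3][1] = -0.5000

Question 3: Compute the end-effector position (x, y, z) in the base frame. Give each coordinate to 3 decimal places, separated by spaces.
after link 1: o_1 = (3.4641, 2.0000, 4.0000)
after link 2: o_2 = (-0.9854, 4.0499, 6.8284)

-0.985 4.050 6.828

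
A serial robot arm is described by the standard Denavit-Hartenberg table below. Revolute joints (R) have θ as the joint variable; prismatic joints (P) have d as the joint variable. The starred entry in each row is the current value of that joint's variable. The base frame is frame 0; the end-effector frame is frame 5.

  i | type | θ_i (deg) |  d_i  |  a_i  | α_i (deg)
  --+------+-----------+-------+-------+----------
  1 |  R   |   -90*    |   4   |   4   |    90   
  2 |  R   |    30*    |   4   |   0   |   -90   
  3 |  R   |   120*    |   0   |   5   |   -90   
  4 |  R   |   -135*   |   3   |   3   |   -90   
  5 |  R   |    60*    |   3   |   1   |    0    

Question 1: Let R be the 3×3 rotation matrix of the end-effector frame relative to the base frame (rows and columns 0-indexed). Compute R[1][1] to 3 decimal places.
-0.416

End-effector y-axis (col 1 of R) = (0.7803,-0.4160,-0.4669)
R[1][1] = -0.4160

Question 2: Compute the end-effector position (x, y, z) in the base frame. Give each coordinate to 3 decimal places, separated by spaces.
after link 1: o_1 = (0.0000, -4.0000, 4.0000)
after link 2: o_2 = (-4.0000, -4.0000, 4.0000)
after link 3: o_3 = (0.3301, -1.8349, 2.7500)
after link 4: o_4 = (-3.0070, 0.5572, 3.8184)
after link 5: o_5 = (-1.0430, 1.9105, 5.8948)

-1.043 1.911 5.895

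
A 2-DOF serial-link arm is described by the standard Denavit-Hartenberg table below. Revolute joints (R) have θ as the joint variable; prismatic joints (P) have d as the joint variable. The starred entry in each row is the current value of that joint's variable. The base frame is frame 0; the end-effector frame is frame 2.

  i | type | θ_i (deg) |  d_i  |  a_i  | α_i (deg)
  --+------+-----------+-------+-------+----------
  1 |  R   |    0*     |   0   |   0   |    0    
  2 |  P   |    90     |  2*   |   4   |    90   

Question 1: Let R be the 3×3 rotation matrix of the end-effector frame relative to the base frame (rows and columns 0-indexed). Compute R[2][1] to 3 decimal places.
End-effector y-axis (col 1 of R) = (-0.0000,0.0000,1.0000)
R[2][1] = 1.0000

1.000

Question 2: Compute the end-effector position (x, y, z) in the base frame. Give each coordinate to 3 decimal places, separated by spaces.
after link 1: o_1 = (0.0000, 0.0000, 0.0000)
after link 2: o_2 = (0.0000, 4.0000, 2.0000)

0.000 4.000 2.000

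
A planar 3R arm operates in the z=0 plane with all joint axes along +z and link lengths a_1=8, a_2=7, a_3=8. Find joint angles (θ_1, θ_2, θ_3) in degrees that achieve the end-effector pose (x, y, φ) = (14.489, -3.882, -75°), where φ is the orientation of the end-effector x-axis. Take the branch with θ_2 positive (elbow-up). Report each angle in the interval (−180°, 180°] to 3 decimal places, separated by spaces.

wrist centre = target − a_3·(cos φ, sin φ) = (12.4184, 3.8454)
cos θ_2 = (169.0050−8²−7²)/(2·8·7) = 0.5000; θ_2 = 59.9971° (elbow-up)
β = atan2(3.8454,12.4184) = 17.2053°; ψ = atan2(6.0620,11.5003) = 27.7944°
θ_1 = β − ψ = -10.5891°
θ_3 = φ − θ_1 − θ_2 = -124.4079° (wrapped to (-180°,180°])

-10.589 59.997 -124.408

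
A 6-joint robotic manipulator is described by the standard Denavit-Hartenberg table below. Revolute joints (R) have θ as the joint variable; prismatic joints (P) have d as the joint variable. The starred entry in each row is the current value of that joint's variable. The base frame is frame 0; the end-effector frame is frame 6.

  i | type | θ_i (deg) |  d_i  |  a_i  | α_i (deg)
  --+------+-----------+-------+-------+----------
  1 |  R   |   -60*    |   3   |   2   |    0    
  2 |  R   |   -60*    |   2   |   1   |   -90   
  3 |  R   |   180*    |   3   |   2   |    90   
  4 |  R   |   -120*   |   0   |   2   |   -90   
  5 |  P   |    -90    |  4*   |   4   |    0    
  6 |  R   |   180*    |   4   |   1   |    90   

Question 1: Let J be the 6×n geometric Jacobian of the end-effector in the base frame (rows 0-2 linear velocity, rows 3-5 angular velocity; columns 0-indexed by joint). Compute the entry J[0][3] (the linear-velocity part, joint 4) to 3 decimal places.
8.000

axis z_3 = (0.0000,-0.0000,-1.0000); lever o_n−o_3 = (-2.0000,8.0000,-3.0000)
cross product → J_v[:, 3] = (8.0000,2.0000,0.0000)
J_ω[:, 3] = z_3
entry J[0][3] = 8.0000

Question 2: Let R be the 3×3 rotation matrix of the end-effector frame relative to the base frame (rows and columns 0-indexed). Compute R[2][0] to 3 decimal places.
1.000

End-effector x-axis (col 0 of R) = (-0.0000,0.0000,1.0000)
R[2][0] = 1.0000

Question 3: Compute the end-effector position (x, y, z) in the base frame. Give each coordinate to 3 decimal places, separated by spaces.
after link 1: o_1 = (1.0000, -1.7321, 3.0000)
after link 2: o_2 = (0.5000, -2.5981, 5.0000)
after link 3: o_3 = (4.0981, -2.3660, 5.0000)
after link 4: o_4 = (2.0981, -2.3660, 5.0000)
after link 5: o_5 = (2.0981, 1.6340, 1.0000)
after link 6: o_6 = (2.0981, 5.6340, 2.0000)

2.098 5.634 2.000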